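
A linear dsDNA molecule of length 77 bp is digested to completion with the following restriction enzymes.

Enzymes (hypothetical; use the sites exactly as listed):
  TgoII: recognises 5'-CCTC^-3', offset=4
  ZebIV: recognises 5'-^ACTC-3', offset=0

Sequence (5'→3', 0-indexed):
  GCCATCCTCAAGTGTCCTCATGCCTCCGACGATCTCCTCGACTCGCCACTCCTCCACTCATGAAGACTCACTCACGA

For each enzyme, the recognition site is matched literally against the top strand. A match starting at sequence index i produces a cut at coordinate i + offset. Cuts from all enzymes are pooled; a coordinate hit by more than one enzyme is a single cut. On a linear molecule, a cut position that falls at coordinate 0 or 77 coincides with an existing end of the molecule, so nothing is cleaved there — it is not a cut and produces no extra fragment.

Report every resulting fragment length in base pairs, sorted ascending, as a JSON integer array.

[1,1,4,7,7,7,8,9,10,10,13]

Per-enzyme occurrences:
  TgoII CCTC/4: at [5, 15, 22, 35, 50] ⇒ [9, 19, 26, 39, 54]
  ZebIV ACTC/0: at [40, 47, 55, 65, 69] ⇒ [40, 47, 55, 65, 69]

All cut coordinates (distinct, sorted): [9, 19, 26, 39, 40, 47, 54, 55, 65, 69]

Fragment lengths:
  [0,9): 9 bp
  [9,19): 10 bp
  [19,26): 7 bp
  [26,39): 13 bp
  [39,40): 1 bp
  [40,47): 7 bp
  [47,54): 7 bp
  [54,55): 1 bp
  [55,65): 10 bp
  [65,69): 4 bp
  [69,77): 8 bp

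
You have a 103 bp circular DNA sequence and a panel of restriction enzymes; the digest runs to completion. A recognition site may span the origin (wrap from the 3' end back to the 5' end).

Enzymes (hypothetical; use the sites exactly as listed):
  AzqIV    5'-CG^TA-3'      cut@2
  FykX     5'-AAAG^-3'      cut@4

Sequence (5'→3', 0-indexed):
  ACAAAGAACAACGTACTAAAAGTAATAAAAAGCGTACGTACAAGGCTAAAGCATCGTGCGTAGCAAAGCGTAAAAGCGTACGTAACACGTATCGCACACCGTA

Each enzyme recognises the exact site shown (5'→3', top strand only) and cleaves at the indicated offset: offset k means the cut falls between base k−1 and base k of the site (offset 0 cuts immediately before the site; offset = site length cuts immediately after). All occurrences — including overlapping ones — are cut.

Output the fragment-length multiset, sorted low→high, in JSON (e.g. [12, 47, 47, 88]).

[2,2,2,4,4,6,7,7,8,8,9,9,10,12,13]

Per-enzyme occurrences:
  AzqIV CGTA/2: at [11, 32, 36, 58, 68, 76, 80, 87, 99] ⇒ [13, 34, 38, 60, 70, 78, 82, 89, 101]
  FykX AAAG/4: at [2, 18, 28, 47, 64, 72] ⇒ [6, 22, 32, 51, 68, 76]

Pooled cuts: [6, 13, 22, 32, 34, 38, 51, 60, 68, 70, 76, 78, 82, 89, 101]

Fragment lengths:
  6→13: 7 bp
  13→22: 9 bp
  22→32: 10 bp
  32→34: 2 bp
  34→38: 4 bp
  38→51: 13 bp
  51→60: 9 bp
  60→68: 8 bp
  68→70: 2 bp
  70→76: 6 bp
  76→78: 2 bp
  78→82: 4 bp
  82→89: 7 bp
  89→101: 12 bp
  101→6 (wrap): 103-101+6 = 8 bp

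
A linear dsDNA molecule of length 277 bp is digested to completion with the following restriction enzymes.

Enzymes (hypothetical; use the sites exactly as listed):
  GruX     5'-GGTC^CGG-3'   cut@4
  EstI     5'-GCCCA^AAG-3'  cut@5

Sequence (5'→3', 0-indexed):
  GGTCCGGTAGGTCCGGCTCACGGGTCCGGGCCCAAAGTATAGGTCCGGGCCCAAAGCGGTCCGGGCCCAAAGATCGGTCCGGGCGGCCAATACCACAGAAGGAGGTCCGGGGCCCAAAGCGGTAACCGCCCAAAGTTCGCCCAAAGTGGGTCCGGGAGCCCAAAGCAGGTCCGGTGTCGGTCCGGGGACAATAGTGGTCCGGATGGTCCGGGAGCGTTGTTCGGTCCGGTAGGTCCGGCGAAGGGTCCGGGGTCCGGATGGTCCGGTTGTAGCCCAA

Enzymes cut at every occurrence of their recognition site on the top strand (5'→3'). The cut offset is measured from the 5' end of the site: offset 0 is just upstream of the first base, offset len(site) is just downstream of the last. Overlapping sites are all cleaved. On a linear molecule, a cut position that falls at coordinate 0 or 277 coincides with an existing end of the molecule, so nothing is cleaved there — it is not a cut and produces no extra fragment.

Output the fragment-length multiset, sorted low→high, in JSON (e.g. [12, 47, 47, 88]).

Scan for sites:
  GruX GGTCCGG/4: at [0, 9, 22, 41, 57, 75, 103, 148, 167, 178, 195, 204, 222, 231, 243, 250, 259] ⇒ [4, 13, 26, 45, 61, 79, 107, 152, 171, 182, 199, 208, 226, 235, 247, 254, 263]
  EstI GCCCAAAG/5: at [29, 48, 64, 111, 127, 138, 157] ⇒ [34, 53, 69, 116, 132, 143, 162]

All cut coordinates (distinct, sorted): [4, 13, 26, 34, 45, 53, 61, 69, 79, 107, 116, 132, 143, 152, 162, 171, 182, 199, 208, 226, 235, 247, 254, 263]

Fragments:
  [0,4): 4 bp
  [4,13): 9 bp
  [13,26): 13 bp
  [26,34): 8 bp
  [34,45): 11 bp
  [45,53): 8 bp
  [53,61): 8 bp
  [61,69): 8 bp
  [69,79): 10 bp
  [79,107): 28 bp
  [107,116): 9 bp
  [116,132): 16 bp
  [132,143): 11 bp
  [143,152): 9 bp
  [152,162): 10 bp
  [162,171): 9 bp
  [171,182): 11 bp
  [182,199): 17 bp
  [199,208): 9 bp
  [208,226): 18 bp
  [226,235): 9 bp
  [235,247): 12 bp
  [247,254): 7 bp
  [254,263): 9 bp
  [263,277): 14 bp

[4,7,8,8,8,8,9,9,9,9,9,9,9,10,10,11,11,11,12,13,14,16,17,18,28]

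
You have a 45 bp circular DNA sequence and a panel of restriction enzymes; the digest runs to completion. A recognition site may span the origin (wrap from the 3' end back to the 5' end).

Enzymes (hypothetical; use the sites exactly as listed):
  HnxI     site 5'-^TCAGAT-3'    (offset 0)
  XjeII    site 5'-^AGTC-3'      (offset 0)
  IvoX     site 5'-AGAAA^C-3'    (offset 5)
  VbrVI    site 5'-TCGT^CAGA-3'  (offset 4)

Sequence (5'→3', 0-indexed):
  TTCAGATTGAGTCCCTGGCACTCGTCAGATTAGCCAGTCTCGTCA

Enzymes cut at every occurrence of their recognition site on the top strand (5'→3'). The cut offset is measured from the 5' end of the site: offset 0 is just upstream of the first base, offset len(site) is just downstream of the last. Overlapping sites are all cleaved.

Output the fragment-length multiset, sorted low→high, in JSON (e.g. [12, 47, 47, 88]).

[1,8,10,11,15]

Per-enzyme occurrences:
  HnxI (TCAGAT, off=0): starts [1, 24] → cuts [1, 24]
  XjeII (AGTC, off=0): starts [9, 35] → cuts [9, 35]
  IvoX (AGAAAC, off=5): no sites
  VbrVI (TCGTCAGA, off=4): starts [21] → cuts [25]

All cut coordinates (distinct, sorted): [1, 9, 24, 25, 35]

Fragment lengths:
  1→9: 8 bp
  9→24: 15 bp
  24→25: 1 bp
  25→35: 10 bp
  35→1 (wrap): 45-35+1 = 11 bp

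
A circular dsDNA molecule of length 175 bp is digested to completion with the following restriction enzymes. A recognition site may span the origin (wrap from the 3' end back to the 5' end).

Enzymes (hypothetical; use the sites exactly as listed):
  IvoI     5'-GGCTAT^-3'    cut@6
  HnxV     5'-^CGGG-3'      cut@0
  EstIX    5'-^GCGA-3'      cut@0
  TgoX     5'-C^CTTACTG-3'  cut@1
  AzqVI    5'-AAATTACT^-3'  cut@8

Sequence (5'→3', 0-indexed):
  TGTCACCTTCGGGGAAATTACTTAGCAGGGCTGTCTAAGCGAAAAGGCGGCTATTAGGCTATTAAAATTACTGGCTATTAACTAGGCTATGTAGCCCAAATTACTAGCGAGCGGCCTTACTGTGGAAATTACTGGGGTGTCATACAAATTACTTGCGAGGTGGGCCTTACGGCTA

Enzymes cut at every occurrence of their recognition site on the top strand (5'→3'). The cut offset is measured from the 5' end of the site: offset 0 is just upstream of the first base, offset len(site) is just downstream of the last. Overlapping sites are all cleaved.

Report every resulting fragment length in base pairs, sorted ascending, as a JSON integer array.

Scan for sites:
  IvoI (GGCTAT, off=6): starts [48, 56, 72, 84, 170] → cuts [1, 54, 62, 78, 90]
  HnxV (CGGG, off=0): starts [9] → cuts [9]
  EstIX (GCGA, off=0): starts [38, 106, 154] → cuts [38, 106, 154]
  TgoX (CCTTACTG, off=1): starts [114] → cuts [115]
  AzqVI (AAATTACT, off=8): starts [14, 64, 97, 125, 145] → cuts [22, 72, 105, 133, 153]

All cut coordinates (distinct, sorted): [1, 9, 22, 38, 54, 62, 72, 78, 90, 105, 106, 115, 133, 153, 154]

Fragments:
  1→9: 8 bp
  9→22: 13 bp
  22→38: 16 bp
  38→54: 16 bp
  54→62: 8 bp
  62→72: 10 bp
  72→78: 6 bp
  78→90: 12 bp
  90→105: 15 bp
  105→106: 1 bp
  106→115: 9 bp
  115→133: 18 bp
  133→153: 20 bp
  153→154: 1 bp
  154→1 (wrap): 175-154+1 = 22 bp

[1,1,6,8,8,9,10,12,13,15,16,16,18,20,22]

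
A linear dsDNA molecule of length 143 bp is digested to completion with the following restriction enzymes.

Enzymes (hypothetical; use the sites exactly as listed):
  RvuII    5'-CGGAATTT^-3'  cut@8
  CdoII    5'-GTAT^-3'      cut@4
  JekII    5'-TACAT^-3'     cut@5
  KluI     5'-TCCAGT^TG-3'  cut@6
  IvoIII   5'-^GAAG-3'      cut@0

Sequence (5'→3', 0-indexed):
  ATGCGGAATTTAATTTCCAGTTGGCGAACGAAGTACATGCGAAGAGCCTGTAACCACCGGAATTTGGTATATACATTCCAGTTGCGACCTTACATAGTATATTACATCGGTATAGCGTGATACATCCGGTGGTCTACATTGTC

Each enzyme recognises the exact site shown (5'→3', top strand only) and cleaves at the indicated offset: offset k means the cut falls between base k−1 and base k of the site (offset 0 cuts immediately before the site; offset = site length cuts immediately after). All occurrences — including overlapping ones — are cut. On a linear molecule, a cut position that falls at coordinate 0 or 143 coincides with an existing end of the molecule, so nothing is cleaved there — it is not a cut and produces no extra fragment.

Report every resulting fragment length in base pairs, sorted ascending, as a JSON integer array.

[2,4,5,5,6,6,6,7,8,9,10,11,12,13,14,25]

Scan for sites:
  RvuII CGGAATTT/8: at [3, 57] ⇒ [11, 65]
  CdoII GTAT/4: at [66, 96, 109] ⇒ [70, 100, 113]
  JekII TACAT/5: at [33, 71, 90, 102, 120, 134] ⇒ [38, 76, 95, 107, 125, 139]
  KluI TCCAGTTG/6: at [15, 76] ⇒ [21, 82]
  IvoIII GAAG/0: at [29, 40] ⇒ [29, 40]

Pooled cuts: [11, 21, 29, 38, 40, 65, 70, 76, 82, 95, 100, 107, 113, 125, 139]

Fragments:
  [0,11): 11 bp
  [11,21): 10 bp
  [21,29): 8 bp
  [29,38): 9 bp
  [38,40): 2 bp
  [40,65): 25 bp
  [65,70): 5 bp
  [70,76): 6 bp
  [76,82): 6 bp
  [82,95): 13 bp
  [95,100): 5 bp
  [100,107): 7 bp
  [107,113): 6 bp
  [113,125): 12 bp
  [125,139): 14 bp
  [139,143): 4 bp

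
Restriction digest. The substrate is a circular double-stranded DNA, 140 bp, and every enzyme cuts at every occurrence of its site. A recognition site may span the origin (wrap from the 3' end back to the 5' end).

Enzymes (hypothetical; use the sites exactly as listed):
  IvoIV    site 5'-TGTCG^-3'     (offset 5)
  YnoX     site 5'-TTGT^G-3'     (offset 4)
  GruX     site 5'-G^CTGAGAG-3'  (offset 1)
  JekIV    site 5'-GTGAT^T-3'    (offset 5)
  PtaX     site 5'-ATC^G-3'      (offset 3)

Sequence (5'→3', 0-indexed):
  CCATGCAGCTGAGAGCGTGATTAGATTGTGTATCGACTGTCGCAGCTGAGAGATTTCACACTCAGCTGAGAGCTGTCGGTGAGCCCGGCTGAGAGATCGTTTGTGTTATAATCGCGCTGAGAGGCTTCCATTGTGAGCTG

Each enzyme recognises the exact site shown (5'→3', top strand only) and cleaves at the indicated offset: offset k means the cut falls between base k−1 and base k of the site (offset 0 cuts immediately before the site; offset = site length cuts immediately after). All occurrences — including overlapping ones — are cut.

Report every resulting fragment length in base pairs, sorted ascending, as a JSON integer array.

[3,3,5,6,8,8,9,10,10,13,13,14,18,20]

Per-enzyme occurrences:
  IvoIV TGTCG/5: at [37, 73] ⇒ [42, 78]
  YnoX TTGTG/4: at [25, 100, 130] ⇒ [29, 104, 134]
  GruX GCTGAGAG/1: at [7, 44, 64, 87, 115] ⇒ [8, 45, 65, 88, 116]
  JekIV GTGATT/5: at [16] ⇒ [21]
  PtaX ATCG/3: at [31, 95, 110] ⇒ [34, 98, 113]

Pooled cuts: [8, 21, 29, 34, 42, 45, 65, 78, 88, 98, 104, 113, 116, 134]

Fragments:
  8→21: 13 bp
  21→29: 8 bp
  29→34: 5 bp
  34→42: 8 bp
  42→45: 3 bp
  45→65: 20 bp
  65→78: 13 bp
  78→88: 10 bp
  88→98: 10 bp
  98→104: 6 bp
  104→113: 9 bp
  113→116: 3 bp
  116→134: 18 bp
  134→8 (wrap): 140-134+8 = 14 bp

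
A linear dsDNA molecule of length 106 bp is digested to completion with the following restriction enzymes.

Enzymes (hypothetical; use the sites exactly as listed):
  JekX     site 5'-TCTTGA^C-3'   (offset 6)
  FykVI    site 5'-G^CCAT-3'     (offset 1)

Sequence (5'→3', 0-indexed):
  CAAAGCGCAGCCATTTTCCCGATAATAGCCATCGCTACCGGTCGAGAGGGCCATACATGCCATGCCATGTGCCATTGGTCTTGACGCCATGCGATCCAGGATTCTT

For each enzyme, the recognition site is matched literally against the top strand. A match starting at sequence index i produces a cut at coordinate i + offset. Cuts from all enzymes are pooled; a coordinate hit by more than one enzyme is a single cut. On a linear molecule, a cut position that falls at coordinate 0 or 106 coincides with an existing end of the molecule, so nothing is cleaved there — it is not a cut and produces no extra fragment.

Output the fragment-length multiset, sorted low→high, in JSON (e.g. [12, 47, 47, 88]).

Site scan:
  JekX (TCTTGAC, off=6): starts [78] → cuts [84]
  FykVI (GCCAT, off=1): starts [9, 27, 49, 58, 63, 70, 85] → cuts [10, 28, 50, 59, 64, 71, 86]

Pooled cuts: [10, 28, 50, 59, 64, 71, 84, 86]

Fragments:
  [0,10): 10 bp
  [10,28): 18 bp
  [28,50): 22 bp
  [50,59): 9 bp
  [59,64): 5 bp
  [64,71): 7 bp
  [71,84): 13 bp
  [84,86): 2 bp
  [86,106): 20 bp

[2,5,7,9,10,13,18,20,22]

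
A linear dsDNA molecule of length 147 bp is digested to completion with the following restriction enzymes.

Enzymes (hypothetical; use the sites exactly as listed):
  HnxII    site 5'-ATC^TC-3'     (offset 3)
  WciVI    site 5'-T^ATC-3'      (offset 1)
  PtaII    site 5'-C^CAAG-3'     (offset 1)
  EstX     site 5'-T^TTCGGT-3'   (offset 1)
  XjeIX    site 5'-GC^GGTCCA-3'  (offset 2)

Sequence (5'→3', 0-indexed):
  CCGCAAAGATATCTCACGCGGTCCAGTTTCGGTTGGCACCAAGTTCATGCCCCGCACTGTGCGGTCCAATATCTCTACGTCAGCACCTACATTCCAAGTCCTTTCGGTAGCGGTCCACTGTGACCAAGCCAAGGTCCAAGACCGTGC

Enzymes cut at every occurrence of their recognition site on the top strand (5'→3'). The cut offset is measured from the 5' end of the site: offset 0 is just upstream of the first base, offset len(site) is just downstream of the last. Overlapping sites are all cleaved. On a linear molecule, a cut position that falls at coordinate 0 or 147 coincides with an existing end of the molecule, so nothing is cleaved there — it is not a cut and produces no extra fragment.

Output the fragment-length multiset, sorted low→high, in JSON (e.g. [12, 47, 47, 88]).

Site scan:
  HnxII (ATCTC, off=3): starts [10, 70] → cuts [13, 73]
  WciVI (TATC, off=1): starts [9, 69] → cuts [10, 70]
  PtaII (CCAAG, off=1): starts [38, 93, 123, 128, 135] → cuts [39, 94, 124, 129, 136]
  EstX (TTTCGGT, off=1): starts [26, 101] → cuts [27, 102]
  XjeIX (GCGGTCCA, off=2): starts [17, 60, 109] → cuts [19, 62, 111]

All cut coordinates (distinct, sorted): [10, 13, 19, 27, 39, 62, 70, 73, 94, 102, 111, 124, 129, 136]

Fragments:
  [0,10): 10 bp
  [10,13): 3 bp
  [13,19): 6 bp
  [19,27): 8 bp
  [27,39): 12 bp
  [39,62): 23 bp
  [62,70): 8 bp
  [70,73): 3 bp
  [73,94): 21 bp
  [94,102): 8 bp
  [102,111): 9 bp
  [111,124): 13 bp
  [124,129): 5 bp
  [129,136): 7 bp
  [136,147): 11 bp

[3,3,5,6,7,8,8,8,9,10,11,12,13,21,23]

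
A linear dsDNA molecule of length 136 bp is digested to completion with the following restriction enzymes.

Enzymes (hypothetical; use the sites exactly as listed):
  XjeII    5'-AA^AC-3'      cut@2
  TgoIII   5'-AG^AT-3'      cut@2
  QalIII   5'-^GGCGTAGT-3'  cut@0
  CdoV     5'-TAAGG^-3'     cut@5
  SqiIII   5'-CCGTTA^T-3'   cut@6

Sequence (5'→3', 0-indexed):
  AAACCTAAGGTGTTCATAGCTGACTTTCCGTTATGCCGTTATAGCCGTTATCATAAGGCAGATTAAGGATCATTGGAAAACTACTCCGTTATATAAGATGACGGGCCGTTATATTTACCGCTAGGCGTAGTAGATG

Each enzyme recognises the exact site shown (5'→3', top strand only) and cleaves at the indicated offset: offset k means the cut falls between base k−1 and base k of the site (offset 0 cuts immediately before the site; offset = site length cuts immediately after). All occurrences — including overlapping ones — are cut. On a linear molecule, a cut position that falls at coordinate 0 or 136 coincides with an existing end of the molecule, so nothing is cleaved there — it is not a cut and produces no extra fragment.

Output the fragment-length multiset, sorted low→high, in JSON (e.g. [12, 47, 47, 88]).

[2,3,3,6,7,8,8,8,9,10,11,12,12,14,23]

Site scan:
  XjeII (AAAC, off=2): starts [0, 77] → cuts [2, 79]
  TgoIII (AGAT, off=2): starts [59, 95, 131] → cuts [61, 97, 133]
  QalIII (GGCGTAGT, off=0): starts [123] → cuts [123]
  CdoV (TAAGG, off=5): starts [5, 53, 63] → cuts [10, 58, 68]
  SqiIII (CCGTTAT, off=6): starts [27, 35, 44, 85, 105] → cuts [33, 41, 50, 91, 111]

Pooled cuts: [2, 10, 33, 41, 50, 58, 61, 68, 79, 91, 97, 111, 123, 133]

Fragment lengths:
  [0,2): 2 bp
  [2,10): 8 bp
  [10,33): 23 bp
  [33,41): 8 bp
  [41,50): 9 bp
  [50,58): 8 bp
  [58,61): 3 bp
  [61,68): 7 bp
  [68,79): 11 bp
  [79,91): 12 bp
  [91,97): 6 bp
  [97,111): 14 bp
  [111,123): 12 bp
  [123,133): 10 bp
  [133,136): 3 bp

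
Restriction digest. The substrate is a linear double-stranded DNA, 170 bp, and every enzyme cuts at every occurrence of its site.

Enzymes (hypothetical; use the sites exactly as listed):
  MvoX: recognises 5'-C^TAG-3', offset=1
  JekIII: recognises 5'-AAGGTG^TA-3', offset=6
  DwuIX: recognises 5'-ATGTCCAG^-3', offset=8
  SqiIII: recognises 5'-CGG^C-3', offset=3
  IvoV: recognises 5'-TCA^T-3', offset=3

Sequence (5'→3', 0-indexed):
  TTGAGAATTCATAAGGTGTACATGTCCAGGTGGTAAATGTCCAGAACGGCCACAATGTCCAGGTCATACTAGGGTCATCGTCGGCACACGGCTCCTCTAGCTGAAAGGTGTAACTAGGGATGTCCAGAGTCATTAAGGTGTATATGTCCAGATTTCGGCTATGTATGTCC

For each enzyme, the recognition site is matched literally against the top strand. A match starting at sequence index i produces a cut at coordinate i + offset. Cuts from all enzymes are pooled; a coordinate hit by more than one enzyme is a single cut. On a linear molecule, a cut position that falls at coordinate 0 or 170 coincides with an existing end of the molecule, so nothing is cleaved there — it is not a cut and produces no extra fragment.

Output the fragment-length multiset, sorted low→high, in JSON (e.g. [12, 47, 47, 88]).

Site scan:
  MvoX CTAG/1: at [68, 96, 113] ⇒ [69, 97, 114]
  JekIII AAGGTGTA/6: at [12, 104, 134] ⇒ [18, 110, 140]
  DwuIX ATGTCCAG/8: at [21, 36, 54, 119, 143] ⇒ [29, 44, 62, 127, 151]
  SqiIII CGGC/3: at [46, 81, 88, 155] ⇒ [49, 84, 91, 158]
  IvoV TCAT/3: at [8, 63, 74, 129] ⇒ [11, 66, 77, 132]

Pooled cuts: [11, 18, 29, 44, 49, 62, 66, 69, 77, 84, 91, 97, 110, 114, 127, 132, 140, 151, 158]

Fragments:
  [0,11): 11 bp
  [11,18): 7 bp
  [18,29): 11 bp
  [29,44): 15 bp
  [44,49): 5 bp
  [49,62): 13 bp
  [62,66): 4 bp
  [66,69): 3 bp
  [69,77): 8 bp
  [77,84): 7 bp
  [84,91): 7 bp
  [91,97): 6 bp
  [97,110): 13 bp
  [110,114): 4 bp
  [114,127): 13 bp
  [127,132): 5 bp
  [132,140): 8 bp
  [140,151): 11 bp
  [151,158): 7 bp
  [158,170): 12 bp

[3,4,4,5,5,6,7,7,7,7,8,8,11,11,11,12,13,13,13,15]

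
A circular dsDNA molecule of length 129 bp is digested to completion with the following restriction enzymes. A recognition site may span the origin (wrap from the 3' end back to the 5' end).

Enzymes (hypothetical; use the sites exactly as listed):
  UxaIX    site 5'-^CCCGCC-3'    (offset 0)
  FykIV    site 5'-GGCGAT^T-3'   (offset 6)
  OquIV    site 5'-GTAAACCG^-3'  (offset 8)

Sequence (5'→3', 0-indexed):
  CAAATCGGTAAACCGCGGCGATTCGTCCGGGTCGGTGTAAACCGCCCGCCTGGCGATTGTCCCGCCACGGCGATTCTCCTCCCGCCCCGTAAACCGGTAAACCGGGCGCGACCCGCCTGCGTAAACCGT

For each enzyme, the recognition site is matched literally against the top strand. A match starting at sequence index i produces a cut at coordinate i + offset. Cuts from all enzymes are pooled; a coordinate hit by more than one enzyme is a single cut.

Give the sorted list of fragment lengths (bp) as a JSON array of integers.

Per-enzyme occurrences:
  UxaIX (CCCGCC, off=0): starts [44, 60, 80, 111] → cuts [44, 60, 80, 111]
  FykIV (GGCGATT, off=6): starts [16, 51, 68] → cuts [22, 57, 74]
  OquIV (GTAAACCG, off=8): starts [7, 36, 88, 96, 120] → cuts [15, 44, 96, 104, 128]

Pooled cuts: [15, 22, 44, 57, 60, 74, 80, 96, 104, 111, 128]

Fragment lengths:
  15→22: 7 bp
  22→44: 22 bp
  44→57: 13 bp
  57→60: 3 bp
  60→74: 14 bp
  74→80: 6 bp
  80→96: 16 bp
  96→104: 8 bp
  104→111: 7 bp
  111→128: 17 bp
  128→15 (wrap): 129-128+15 = 16 bp

[3,6,7,7,8,13,14,16,16,17,22]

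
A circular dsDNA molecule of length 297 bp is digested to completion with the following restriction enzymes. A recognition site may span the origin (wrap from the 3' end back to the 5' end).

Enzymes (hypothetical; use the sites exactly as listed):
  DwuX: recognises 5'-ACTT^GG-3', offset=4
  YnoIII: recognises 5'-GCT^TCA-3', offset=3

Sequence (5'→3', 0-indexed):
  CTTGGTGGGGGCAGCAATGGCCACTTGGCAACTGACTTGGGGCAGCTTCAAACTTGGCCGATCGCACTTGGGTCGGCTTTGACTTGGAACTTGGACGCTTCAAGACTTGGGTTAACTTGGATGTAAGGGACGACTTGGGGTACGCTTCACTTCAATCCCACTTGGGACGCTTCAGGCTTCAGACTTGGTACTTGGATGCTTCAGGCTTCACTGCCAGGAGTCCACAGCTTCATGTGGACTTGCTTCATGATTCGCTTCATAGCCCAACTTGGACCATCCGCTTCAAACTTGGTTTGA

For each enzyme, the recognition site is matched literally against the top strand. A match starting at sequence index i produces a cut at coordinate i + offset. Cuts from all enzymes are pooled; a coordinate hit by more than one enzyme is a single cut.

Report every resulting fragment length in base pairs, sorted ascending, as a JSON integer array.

[7,7,7,7,7,7,8,8,8,8,9,9,10,10,10,12,12,12,14,14,15,16,17,18,22,23]

Site scan:
  DwuX ACTTGG/4: at [22, 34, 51, 65, 81, 88, 104, 114, 132, 159, 182, 189, 266, 286, 296] ⇒ [3, 26, 38, 55, 69, 85, 92, 108, 118, 136, 163, 186, 193, 270, 290]
  YnoIII GCTTCA/3: at [44, 96, 143, 168, 175, 197, 204, 226, 241, 253, 279] ⇒ [47, 99, 146, 171, 178, 200, 207, 229, 244, 256, 282]

Pooled cuts: [3, 26, 38, 47, 55, 69, 85, 92, 99, 108, 118, 136, 146, 163, 171, 178, 186, 193, 200, 207, 229, 244, 256, 270, 282, 290]

Fragment lengths:
  3→26: 23 bp
  26→38: 12 bp
  38→47: 9 bp
  47→55: 8 bp
  55→69: 14 bp
  69→85: 16 bp
  85→92: 7 bp
  92→99: 7 bp
  99→108: 9 bp
  108→118: 10 bp
  118→136: 18 bp
  136→146: 10 bp
  146→163: 17 bp
  163→171: 8 bp
  171→178: 7 bp
  178→186: 8 bp
  186→193: 7 bp
  193→200: 7 bp
  200→207: 7 bp
  207→229: 22 bp
  229→244: 15 bp
  244→256: 12 bp
  256→270: 14 bp
  270→282: 12 bp
  282→290: 8 bp
  290→3 (wrap): 297-290+3 = 10 bp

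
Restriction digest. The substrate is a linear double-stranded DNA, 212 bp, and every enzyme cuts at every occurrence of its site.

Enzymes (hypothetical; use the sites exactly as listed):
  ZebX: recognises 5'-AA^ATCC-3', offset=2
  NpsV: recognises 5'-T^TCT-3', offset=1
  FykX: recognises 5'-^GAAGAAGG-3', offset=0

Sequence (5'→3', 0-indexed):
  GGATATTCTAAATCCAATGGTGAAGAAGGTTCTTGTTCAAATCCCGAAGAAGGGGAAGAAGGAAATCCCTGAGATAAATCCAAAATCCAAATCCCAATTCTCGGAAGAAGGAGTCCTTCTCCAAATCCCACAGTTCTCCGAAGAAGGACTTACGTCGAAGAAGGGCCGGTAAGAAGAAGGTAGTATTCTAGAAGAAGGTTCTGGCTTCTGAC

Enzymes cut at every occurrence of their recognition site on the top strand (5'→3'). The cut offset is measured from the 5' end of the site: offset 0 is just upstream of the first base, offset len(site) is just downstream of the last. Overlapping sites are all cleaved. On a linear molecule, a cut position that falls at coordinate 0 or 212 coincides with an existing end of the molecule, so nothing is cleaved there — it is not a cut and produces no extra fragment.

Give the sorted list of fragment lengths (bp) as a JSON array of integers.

Site scan:
  ZebX AAATCC/2: at [9, 38, 62, 75, 82, 88, 122] ⇒ [11, 40, 64, 77, 84, 90, 124]
  NpsV TTCT/1: at [5, 29, 97, 116, 133, 185, 198, 205] ⇒ [6, 30, 98, 117, 134, 186, 199, 206]
  FykX GAAGAAGG/0: at [21, 45, 54, 103, 139, 156, 172, 190] ⇒ [21, 45, 54, 103, 139, 156, 172, 190]

Pooled cuts: [6, 11, 21, 30, 40, 45, 54, 64, 77, 84, 90, 98, 103, 117, 124, 134, 139, 156, 172, 186, 190, 199, 206]

Fragments:
  [0,6): 6 bp
  [6,11): 5 bp
  [11,21): 10 bp
  [21,30): 9 bp
  [30,40): 10 bp
  [40,45): 5 bp
  [45,54): 9 bp
  [54,64): 10 bp
  [64,77): 13 bp
  [77,84): 7 bp
  [84,90): 6 bp
  [90,98): 8 bp
  [98,103): 5 bp
  [103,117): 14 bp
  [117,124): 7 bp
  [124,134): 10 bp
  [134,139): 5 bp
  [139,156): 17 bp
  [156,172): 16 bp
  [172,186): 14 bp
  [186,190): 4 bp
  [190,199): 9 bp
  [199,206): 7 bp
  [206,212): 6 bp

[4,5,5,5,5,6,6,6,7,7,7,8,9,9,9,10,10,10,10,13,14,14,16,17]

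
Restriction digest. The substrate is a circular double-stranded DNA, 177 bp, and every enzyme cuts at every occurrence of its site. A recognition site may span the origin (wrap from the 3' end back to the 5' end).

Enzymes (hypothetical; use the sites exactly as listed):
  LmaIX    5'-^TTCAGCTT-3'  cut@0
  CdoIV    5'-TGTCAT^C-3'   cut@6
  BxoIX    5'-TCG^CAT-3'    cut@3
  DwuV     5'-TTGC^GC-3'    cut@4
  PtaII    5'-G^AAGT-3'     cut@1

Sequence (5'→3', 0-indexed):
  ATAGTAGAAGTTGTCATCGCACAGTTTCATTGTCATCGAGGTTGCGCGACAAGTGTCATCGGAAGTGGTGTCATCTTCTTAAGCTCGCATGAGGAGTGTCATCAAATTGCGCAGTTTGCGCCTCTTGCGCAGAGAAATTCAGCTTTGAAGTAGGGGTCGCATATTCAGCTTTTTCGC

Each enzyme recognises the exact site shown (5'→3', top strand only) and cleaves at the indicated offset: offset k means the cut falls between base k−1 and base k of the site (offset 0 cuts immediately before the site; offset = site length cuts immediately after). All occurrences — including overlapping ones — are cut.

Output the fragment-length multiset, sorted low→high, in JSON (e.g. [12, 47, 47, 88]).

Site scan:
  LmaIX (TTCAGCTT, off=0): starts [137, 163] → cuts [137, 163]
  CdoIV (TGTCATC, off=6): starts [11, 30, 53, 68, 96] → cuts [17, 36, 59, 74, 102]
  BxoIX (TCGCAT, off=3): starts [84, 156, 173] → cuts [87, 159, 176]
  DwuV (TTGCGC, off=4): starts [41, 106, 115, 124] → cuts [45, 110, 119, 128]
  PtaII (GAAGT, off=1): starts [6, 61, 146] → cuts [7, 62, 147]

Pooled cuts: [7, 17, 36, 45, 59, 62, 74, 87, 102, 110, 119, 128, 137, 147, 159, 163, 176]

Fragments:
  7→17: 10 bp
  17→36: 19 bp
  36→45: 9 bp
  45→59: 14 bp
  59→62: 3 bp
  62→74: 12 bp
  74→87: 13 bp
  87→102: 15 bp
  102→110: 8 bp
  110→119: 9 bp
  119→128: 9 bp
  128→137: 9 bp
  137→147: 10 bp
  147→159: 12 bp
  159→163: 4 bp
  163→176: 13 bp
  176→7 (wrap): 177-176+7 = 8 bp

[3,4,8,8,9,9,9,9,10,10,12,12,13,13,14,15,19]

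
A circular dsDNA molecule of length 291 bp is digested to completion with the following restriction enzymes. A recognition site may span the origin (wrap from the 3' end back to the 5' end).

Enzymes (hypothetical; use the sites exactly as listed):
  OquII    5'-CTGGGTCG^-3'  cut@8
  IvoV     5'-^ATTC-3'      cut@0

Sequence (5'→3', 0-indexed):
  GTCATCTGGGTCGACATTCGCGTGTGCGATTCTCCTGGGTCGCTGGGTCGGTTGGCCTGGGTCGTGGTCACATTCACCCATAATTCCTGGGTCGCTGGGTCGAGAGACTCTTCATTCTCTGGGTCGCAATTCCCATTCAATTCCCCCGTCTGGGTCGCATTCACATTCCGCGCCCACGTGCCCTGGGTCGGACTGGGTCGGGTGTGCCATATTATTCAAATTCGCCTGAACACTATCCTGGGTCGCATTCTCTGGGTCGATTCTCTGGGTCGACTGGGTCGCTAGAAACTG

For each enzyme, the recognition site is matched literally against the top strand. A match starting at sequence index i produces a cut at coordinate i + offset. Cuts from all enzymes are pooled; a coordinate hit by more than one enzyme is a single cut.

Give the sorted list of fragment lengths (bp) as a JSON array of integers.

[1,1,2,2,5,6,6,6,7,8,8,9,10,11,11,12,13,13,13,13,13,14,14,18,23,26,26]

Site scan:
  OquII CTGGGTCG/8: at [5, 34, 42, 56, 86, 94, 118, 149, 182, 192, 237, 251, 264, 273] ⇒ [13, 42, 50, 64, 94, 102, 126, 157, 190, 200, 245, 259, 272, 281]
  IvoV ATTC/0: at [15, 28, 71, 82, 113, 128, 134, 139, 158, 164, 213, 219, 246, 259] ⇒ [15, 28, 71, 82, 113, 128, 134, 139, 158, 164, 213, 219, 246, 259]

Pooled cuts: [13, 15, 28, 42, 50, 64, 71, 82, 94, 102, 113, 126, 128, 134, 139, 157, 158, 164, 190, 200, 213, 219, 245, 246, 259, 272, 281]

Fragments:
  13→15: 2 bp
  15→28: 13 bp
  28→42: 14 bp
  42→50: 8 bp
  50→64: 14 bp
  64→71: 7 bp
  71→82: 11 bp
  82→94: 12 bp
  94→102: 8 bp
  102→113: 11 bp
  113→126: 13 bp
  126→128: 2 bp
  128→134: 6 bp
  134→139: 5 bp
  139→157: 18 bp
  157→158: 1 bp
  158→164: 6 bp
  164→190: 26 bp
  190→200: 10 bp
  200→213: 13 bp
  213→219: 6 bp
  219→245: 26 bp
  245→246: 1 bp
  246→259: 13 bp
  259→272: 13 bp
  272→281: 9 bp
  281→13 (wrap): 291-281+13 = 23 bp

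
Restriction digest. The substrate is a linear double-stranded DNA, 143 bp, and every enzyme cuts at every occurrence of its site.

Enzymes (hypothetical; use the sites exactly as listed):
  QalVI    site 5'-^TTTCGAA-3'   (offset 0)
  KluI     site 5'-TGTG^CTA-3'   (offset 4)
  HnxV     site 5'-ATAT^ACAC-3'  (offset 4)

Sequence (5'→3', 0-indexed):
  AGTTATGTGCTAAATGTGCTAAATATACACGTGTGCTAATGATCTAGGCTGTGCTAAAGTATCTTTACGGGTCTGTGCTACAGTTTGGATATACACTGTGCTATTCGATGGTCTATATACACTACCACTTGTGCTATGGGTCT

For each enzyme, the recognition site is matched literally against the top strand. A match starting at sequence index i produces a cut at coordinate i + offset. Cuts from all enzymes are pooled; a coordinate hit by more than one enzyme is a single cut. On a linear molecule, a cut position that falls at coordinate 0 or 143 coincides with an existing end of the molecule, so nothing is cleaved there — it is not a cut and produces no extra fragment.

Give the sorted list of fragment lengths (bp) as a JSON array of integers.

[8,8,9,9,9,10,15,15,18,18,24]

Per-enzyme occurrences:
  QalVI (TTTCGAA, off=0): no sites
  KluI TGTGCTA/4: at [5, 14, 31, 49, 73, 96, 129] ⇒ [9, 18, 35, 53, 77, 100, 133]
  HnxV ATATACAC/4: at [22, 88, 114] ⇒ [26, 92, 118]

All cut coordinates (distinct, sorted): [9, 18, 26, 35, 53, 77, 92, 100, 118, 133]

Fragments:
  [0,9): 9 bp
  [9,18): 9 bp
  [18,26): 8 bp
  [26,35): 9 bp
  [35,53): 18 bp
  [53,77): 24 bp
  [77,92): 15 bp
  [92,100): 8 bp
  [100,118): 18 bp
  [118,133): 15 bp
  [133,143): 10 bp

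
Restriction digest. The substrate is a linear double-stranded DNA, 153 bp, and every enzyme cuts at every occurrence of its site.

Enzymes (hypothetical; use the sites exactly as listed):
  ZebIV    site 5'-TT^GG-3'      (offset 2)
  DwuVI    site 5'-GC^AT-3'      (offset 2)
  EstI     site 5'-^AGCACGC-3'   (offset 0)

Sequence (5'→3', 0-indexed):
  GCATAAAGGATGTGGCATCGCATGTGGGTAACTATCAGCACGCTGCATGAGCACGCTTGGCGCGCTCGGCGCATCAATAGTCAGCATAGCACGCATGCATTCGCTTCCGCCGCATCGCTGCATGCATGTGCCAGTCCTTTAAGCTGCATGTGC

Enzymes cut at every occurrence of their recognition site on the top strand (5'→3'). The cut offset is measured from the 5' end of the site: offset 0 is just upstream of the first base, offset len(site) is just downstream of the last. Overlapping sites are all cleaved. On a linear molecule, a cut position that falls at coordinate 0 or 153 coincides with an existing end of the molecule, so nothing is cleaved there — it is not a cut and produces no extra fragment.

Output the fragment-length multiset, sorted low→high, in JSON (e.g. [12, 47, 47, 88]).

Scan for sites:
  ZebIV TTGG/2: at [56] ⇒ [58]
  DwuVI GCAT/2: at [0, 14, 19, 44, 70, 83, 92, 96, 111, 119, 123, 145] ⇒ [2, 16, 21, 46, 72, 85, 94, 98, 113, 121, 125, 147]
  EstI AGCACGC/0: at [36, 49, 87] ⇒ [36, 49, 87]

Pooled cuts: [2, 16, 21, 36, 46, 49, 58, 72, 85, 87, 94, 98, 113, 121, 125, 147]

Fragments:
  [0,2): 2 bp
  [2,16): 14 bp
  [16,21): 5 bp
  [21,36): 15 bp
  [36,46): 10 bp
  [46,49): 3 bp
  [49,58): 9 bp
  [58,72): 14 bp
  [72,85): 13 bp
  [85,87): 2 bp
  [87,94): 7 bp
  [94,98): 4 bp
  [98,113): 15 bp
  [113,121): 8 bp
  [121,125): 4 bp
  [125,147): 22 bp
  [147,153): 6 bp

[2,2,3,4,4,5,6,7,8,9,10,13,14,14,15,15,22]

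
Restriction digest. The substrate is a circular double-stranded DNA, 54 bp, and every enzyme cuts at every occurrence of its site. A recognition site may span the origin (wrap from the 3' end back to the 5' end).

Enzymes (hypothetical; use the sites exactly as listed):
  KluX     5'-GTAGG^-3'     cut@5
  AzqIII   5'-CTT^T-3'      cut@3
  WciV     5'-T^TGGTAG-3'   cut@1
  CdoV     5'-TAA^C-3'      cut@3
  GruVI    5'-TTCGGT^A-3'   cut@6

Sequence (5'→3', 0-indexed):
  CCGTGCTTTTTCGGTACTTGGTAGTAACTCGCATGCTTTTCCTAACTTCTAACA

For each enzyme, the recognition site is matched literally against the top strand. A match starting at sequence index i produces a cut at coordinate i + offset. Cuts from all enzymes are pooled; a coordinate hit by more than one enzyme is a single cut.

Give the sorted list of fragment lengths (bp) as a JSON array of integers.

Scan for sites:
  KluX (GTAGG, off=5): no sites
  AzqIII CTTT/3: at [5, 35] ⇒ [8, 38]
  WciV TTGGTAG/1: at [17] ⇒ [18]
  CdoV TAAC/3: at [24, 42, 49] ⇒ [27, 45, 52]
  GruVI TTCGGTA/6: at [9] ⇒ [15]

All cut coordinates (distinct, sorted): [8, 15, 18, 27, 38, 45, 52]

Fragments:
  8→15: 7 bp
  15→18: 3 bp
  18→27: 9 bp
  27→38: 11 bp
  38→45: 7 bp
  45→52: 7 bp
  52→8 (wrap): 54-52+8 = 10 bp

[3,7,7,7,9,10,11]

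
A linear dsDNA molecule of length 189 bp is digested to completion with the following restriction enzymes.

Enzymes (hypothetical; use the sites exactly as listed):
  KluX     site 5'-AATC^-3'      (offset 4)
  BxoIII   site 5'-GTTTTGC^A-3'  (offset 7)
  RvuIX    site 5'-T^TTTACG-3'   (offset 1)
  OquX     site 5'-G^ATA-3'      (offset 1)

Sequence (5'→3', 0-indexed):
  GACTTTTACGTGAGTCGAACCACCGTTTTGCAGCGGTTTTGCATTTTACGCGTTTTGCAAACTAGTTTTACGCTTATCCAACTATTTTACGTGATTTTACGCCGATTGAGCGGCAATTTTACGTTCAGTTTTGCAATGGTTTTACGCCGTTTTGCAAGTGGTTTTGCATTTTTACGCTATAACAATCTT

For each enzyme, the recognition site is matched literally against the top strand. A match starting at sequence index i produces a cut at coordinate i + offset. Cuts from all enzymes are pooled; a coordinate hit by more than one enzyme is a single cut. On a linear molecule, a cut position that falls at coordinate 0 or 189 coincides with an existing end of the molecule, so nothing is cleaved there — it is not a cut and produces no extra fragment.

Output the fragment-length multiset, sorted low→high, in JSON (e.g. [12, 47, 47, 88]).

[2,2,3,4,6,8,10,11,12,14,15,17,17,19,22,27]

Site scan:
  KluX AATC/4: at [183] ⇒ [187]
  BxoIII GTTTTGCA/7: at [24, 35, 51, 127, 148, 160] ⇒ [31, 42, 58, 134, 155, 167]
  RvuIX TTTTACG/1: at [3, 43, 65, 84, 94, 116, 139, 169] ⇒ [4, 44, 66, 85, 95, 117, 140, 170]
  OquX (GATA, off=1): no sites

Pooled cuts: [4, 31, 42, 44, 58, 66, 85, 95, 117, 134, 140, 155, 167, 170, 187]

Fragments:
  [0,4): 4 bp
  [4,31): 27 bp
  [31,42): 11 bp
  [42,44): 2 bp
  [44,58): 14 bp
  [58,66): 8 bp
  [66,85): 19 bp
  [85,95): 10 bp
  [95,117): 22 bp
  [117,134): 17 bp
  [134,140): 6 bp
  [140,155): 15 bp
  [155,167): 12 bp
  [167,170): 3 bp
  [170,187): 17 bp
  [187,189): 2 bp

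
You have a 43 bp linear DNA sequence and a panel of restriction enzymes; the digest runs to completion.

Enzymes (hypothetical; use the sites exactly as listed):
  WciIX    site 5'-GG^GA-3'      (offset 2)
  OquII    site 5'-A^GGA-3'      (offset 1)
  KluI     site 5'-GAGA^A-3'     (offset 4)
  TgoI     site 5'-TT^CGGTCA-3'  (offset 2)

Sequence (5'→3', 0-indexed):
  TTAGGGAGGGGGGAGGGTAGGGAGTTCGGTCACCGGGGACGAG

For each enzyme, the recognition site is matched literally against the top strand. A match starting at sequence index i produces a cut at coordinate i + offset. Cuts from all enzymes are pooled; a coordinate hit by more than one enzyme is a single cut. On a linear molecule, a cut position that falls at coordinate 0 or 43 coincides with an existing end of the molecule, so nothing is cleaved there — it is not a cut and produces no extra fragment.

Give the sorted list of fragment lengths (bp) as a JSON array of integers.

Site scan:
  WciIX GGGA/2: at [3, 10, 19, 35] ⇒ [5, 12, 21, 37]
  OquII (AGGA, off=1): no sites
  KluI (GAGAA, off=4): no sites
  TgoI TTCGGTCA/2: at [24] ⇒ [26]

Pooled cuts: [5, 12, 21, 26, 37]

Fragments:
  [0,5): 5 bp
  [5,12): 7 bp
  [12,21): 9 bp
  [21,26): 5 bp
  [26,37): 11 bp
  [37,43): 6 bp

[5,5,6,7,9,11]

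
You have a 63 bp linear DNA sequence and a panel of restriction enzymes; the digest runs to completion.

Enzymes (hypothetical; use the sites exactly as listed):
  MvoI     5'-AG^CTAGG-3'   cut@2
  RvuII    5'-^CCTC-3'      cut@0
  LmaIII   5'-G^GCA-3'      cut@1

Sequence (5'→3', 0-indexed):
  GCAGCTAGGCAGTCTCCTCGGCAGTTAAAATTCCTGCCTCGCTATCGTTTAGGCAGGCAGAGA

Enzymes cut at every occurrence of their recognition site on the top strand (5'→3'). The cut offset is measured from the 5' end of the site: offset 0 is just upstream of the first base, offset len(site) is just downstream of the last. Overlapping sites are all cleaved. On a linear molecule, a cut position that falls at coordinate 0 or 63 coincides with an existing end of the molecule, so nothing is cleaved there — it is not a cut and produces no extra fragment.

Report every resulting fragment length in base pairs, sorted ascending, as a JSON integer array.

Per-enzyme occurrences:
  MvoI AGCTAGG/2: at [2] ⇒ [4]
  RvuII CCTC/0: at [15, 36] ⇒ [15, 36]
  LmaIII GGCA/1: at [7, 19, 51, 55] ⇒ [8, 20, 52, 56]

Pooled cuts: [4, 8, 15, 20, 36, 52, 56]

Fragment lengths:
  [0,4): 4 bp
  [4,8): 4 bp
  [8,15): 7 bp
  [15,20): 5 bp
  [20,36): 16 bp
  [36,52): 16 bp
  [52,56): 4 bp
  [56,63): 7 bp

[4,4,4,5,7,7,16,16]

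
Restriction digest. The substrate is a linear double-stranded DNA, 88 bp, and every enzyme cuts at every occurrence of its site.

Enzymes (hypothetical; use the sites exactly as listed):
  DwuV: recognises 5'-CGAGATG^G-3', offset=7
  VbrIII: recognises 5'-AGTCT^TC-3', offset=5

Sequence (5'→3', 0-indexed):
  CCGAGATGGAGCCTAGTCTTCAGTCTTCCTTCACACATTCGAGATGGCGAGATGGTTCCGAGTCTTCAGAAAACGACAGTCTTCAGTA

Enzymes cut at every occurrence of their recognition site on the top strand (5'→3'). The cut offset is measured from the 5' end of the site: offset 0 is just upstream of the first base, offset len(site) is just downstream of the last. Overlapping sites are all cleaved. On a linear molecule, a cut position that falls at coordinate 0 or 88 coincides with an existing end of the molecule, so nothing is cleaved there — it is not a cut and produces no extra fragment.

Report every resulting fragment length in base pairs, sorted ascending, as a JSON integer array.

[6,7,8,8,11,11,17,20]

Scan for sites:
  DwuV CGAGATGG/7: at [1, 39, 47] ⇒ [8, 46, 54]
  VbrIII AGTCTTC/5: at [14, 21, 60, 77] ⇒ [19, 26, 65, 82]

All cut coordinates (distinct, sorted): [8, 19, 26, 46, 54, 65, 82]

Fragment lengths:
  [0,8): 8 bp
  [8,19): 11 bp
  [19,26): 7 bp
  [26,46): 20 bp
  [46,54): 8 bp
  [54,65): 11 bp
  [65,82): 17 bp
  [82,88): 6 bp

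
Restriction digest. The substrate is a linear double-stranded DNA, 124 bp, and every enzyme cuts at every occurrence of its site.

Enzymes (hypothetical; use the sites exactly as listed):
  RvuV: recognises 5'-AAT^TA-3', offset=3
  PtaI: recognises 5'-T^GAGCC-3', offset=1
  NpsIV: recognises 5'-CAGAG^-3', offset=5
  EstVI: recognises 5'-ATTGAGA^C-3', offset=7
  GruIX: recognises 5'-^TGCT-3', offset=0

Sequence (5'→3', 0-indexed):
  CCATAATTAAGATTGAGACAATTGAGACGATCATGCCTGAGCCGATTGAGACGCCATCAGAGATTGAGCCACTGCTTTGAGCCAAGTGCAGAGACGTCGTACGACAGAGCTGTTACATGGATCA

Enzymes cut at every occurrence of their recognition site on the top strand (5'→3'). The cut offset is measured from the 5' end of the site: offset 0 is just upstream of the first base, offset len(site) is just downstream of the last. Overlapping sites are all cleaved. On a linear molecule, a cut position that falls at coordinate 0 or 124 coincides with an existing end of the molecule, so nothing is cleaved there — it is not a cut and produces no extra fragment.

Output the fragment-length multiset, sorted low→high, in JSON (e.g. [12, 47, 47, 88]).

Site scan:
  RvuV AATTA/3: at [4] ⇒ [7]
  PtaI TGAGCC/1: at [37, 64, 77] ⇒ [38, 65, 78]
  NpsIV CAGAG/5: at [57, 88, 104] ⇒ [62, 93, 109]
  EstVI ATTGAGAC/7: at [11, 20, 44] ⇒ [18, 27, 51]
  GruIX TGCT/0: at [72] ⇒ [72]

All cut coordinates (distinct, sorted): [7, 18, 27, 38, 51, 62, 65, 72, 78, 93, 109]

Fragment lengths:
  [0,7): 7 bp
  [7,18): 11 bp
  [18,27): 9 bp
  [27,38): 11 bp
  [38,51): 13 bp
  [51,62): 11 bp
  [62,65): 3 bp
  [65,72): 7 bp
  [72,78): 6 bp
  [78,93): 15 bp
  [93,109): 16 bp
  [109,124): 15 bp

[3,6,7,7,9,11,11,11,13,15,15,16]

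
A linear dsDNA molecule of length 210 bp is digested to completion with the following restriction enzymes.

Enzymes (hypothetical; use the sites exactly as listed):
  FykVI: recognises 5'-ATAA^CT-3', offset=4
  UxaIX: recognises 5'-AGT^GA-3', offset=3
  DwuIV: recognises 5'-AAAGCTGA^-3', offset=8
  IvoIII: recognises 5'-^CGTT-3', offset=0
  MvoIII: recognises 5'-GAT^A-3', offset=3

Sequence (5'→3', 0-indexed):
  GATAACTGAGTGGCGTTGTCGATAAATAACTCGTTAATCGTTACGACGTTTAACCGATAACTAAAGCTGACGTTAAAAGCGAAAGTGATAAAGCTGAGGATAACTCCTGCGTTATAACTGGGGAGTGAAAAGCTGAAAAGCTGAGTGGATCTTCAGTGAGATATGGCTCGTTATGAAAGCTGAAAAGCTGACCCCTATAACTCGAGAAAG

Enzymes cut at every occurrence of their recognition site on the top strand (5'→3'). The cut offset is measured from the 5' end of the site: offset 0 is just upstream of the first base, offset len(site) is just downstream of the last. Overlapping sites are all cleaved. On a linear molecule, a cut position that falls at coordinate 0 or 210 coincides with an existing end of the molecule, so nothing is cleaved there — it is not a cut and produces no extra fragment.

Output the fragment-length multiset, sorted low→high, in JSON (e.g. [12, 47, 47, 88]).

Site scan:
  FykVI (ATAACT, off=4): starts [1, 25, 56, 99, 113, 196] → cuts [5, 29, 60, 103, 117, 200]
  UxaIX (AGTGA, off=3): starts [83, 123, 154] → cuts [86, 126, 157]
  DwuIV (AAAGCTGA, off=8): starts [62, 89, 128, 136, 175, 183] → cuts [70, 97, 136, 144, 183, 191]
  IvoIII (CGTT, off=0): starts [13, 31, 38, 46, 70, 109, 168] → cuts [13, 31, 38, 46, 70, 109, 168]
  MvoIII (GATA, off=3): starts [0, 20, 55, 86, 98, 159] → cuts [3, 23, 58, 89, 101, 162]

All cut coordinates (distinct, sorted): [3, 5, 13, 23, 29, 31, 38, 46, 58, 60, 70, 86, 89, 97, 101, 103, 109, 117, 126, 136, 144, 157, 162, 168, 183, 191, 200]

Fragment lengths:
  [0,3): 3 bp
  [3,5): 2 bp
  [5,13): 8 bp
  [13,23): 10 bp
  [23,29): 6 bp
  [29,31): 2 bp
  [31,38): 7 bp
  [38,46): 8 bp
  [46,58): 12 bp
  [58,60): 2 bp
  [60,70): 10 bp
  [70,86): 16 bp
  [86,89): 3 bp
  [89,97): 8 bp
  [97,101): 4 bp
  [101,103): 2 bp
  [103,109): 6 bp
  [109,117): 8 bp
  [117,126): 9 bp
  [126,136): 10 bp
  [136,144): 8 bp
  [144,157): 13 bp
  [157,162): 5 bp
  [162,168): 6 bp
  [168,183): 15 bp
  [183,191): 8 bp
  [191,200): 9 bp
  [200,210): 10 bp

[2,2,2,2,3,3,4,5,6,6,6,7,8,8,8,8,8,8,9,9,10,10,10,10,12,13,15,16]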